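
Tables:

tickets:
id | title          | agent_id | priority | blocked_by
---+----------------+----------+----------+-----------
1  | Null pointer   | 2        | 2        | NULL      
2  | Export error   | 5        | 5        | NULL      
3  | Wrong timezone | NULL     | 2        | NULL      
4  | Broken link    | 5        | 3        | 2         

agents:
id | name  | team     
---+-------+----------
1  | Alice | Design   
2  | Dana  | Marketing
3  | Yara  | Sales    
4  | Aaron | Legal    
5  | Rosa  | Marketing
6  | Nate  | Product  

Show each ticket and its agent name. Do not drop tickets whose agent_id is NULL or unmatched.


LEFT JOIN keeps every row from tickets (the left table); where agent_id has no match in agents, the agent columns become NULL. Walk through each ticket:
  - ticket 1 (Null pointer): agent_id=2 -> matches Dana
  - ticket 2 (Export error): agent_id=5 -> matches Rosa
  - ticket 3 (Wrong timezone): agent_id=NULL, no match -> kept with NULL
  - ticket 4 (Broken link): agent_id=5 -> matches Rosa
All 4 rows appear; 1 has NULL agent.

SQL:
SELECT a.title, b.name AS agent
FROM tickets a
LEFT JOIN agents b ON a.agent_id = b.id

Result:
title          | agent
---------------+------
Null pointer   | Dana 
Export error   | Rosa 
Wrong timezone | NULL 
Broken link    | Rosa 


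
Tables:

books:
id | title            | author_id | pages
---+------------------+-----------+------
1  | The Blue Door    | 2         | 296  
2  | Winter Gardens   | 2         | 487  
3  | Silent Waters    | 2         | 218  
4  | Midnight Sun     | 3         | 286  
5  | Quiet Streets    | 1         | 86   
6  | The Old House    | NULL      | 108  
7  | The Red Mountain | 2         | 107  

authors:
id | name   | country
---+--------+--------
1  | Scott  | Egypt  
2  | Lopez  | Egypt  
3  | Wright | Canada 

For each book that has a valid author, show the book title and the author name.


INNER JOIN keeps only books rows whose author_id matches an id in authors. Walk through each book:
  - book 1 (The Blue Door): author_id=2 -> matches Lopez
  - book 2 (Winter Gardens): author_id=2 -> matches Lopez
  - book 3 (Silent Waters): author_id=2 -> matches Lopez
  - book 4 (Midnight Sun): author_id=3 -> matches Wright
  - book 5 (Quiet Streets): author_id=1 -> matches Scott
  - book 6 (The Old House): author_id=NULL, no match -> dropped
  - book 7 (The Red Mountain): author_id=2 -> matches Lopez
So 1 of 7 rows is dropped.

SQL:
SELECT a.title, b.name AS author
FROM books a
INNER JOIN authors b ON a.author_id = b.id

Result:
title            | author
-----------------+-------
The Blue Door    | Lopez 
Winter Gardens   | Lopez 
Silent Waters    | Lopez 
Midnight Sun     | Wright
Quiet Streets    | Scott 
The Red Mountain | Lopez 


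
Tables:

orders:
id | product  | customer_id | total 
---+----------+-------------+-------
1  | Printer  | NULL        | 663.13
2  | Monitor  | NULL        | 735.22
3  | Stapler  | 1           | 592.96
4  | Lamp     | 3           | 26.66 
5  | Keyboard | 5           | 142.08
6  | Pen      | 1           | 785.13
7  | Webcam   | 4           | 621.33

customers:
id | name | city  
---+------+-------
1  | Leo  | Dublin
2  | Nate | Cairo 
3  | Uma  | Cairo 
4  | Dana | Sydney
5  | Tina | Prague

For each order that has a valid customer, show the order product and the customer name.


INNER JOIN keeps only orders rows whose customer_id matches an id in customers. Walk through each order:
  - order 1 (Printer): customer_id=NULL, no match -> dropped
  - order 2 (Monitor): customer_id=NULL, no match -> dropped
  - order 3 (Stapler): customer_id=1 -> matches Leo
  - order 4 (Lamp): customer_id=3 -> matches Uma
  - order 5 (Keyboard): customer_id=5 -> matches Tina
  - order 6 (Pen): customer_id=1 -> matches Leo
  - order 7 (Webcam): customer_id=4 -> matches Dana
So 2 of 7 rows are dropped.

SQL:
SELECT a.product, b.name AS customer
FROM orders a
INNER JOIN customers b ON a.customer_id = b.id

Result:
product  | customer
---------+---------
Stapler  | Leo     
Lamp     | Uma     
Keyboard | Tina    
Pen      | Leo     
Webcam   | Dana    


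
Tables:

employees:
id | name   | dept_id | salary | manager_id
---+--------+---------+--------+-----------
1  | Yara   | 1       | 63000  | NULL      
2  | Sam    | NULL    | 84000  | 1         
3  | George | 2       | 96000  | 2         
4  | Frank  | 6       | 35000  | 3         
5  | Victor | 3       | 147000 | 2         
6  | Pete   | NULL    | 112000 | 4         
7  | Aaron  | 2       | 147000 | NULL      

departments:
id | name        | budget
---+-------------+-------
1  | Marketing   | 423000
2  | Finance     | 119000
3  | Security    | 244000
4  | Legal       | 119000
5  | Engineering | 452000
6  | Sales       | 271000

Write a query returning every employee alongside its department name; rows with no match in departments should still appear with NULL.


LEFT JOIN keeps every row from employees (the left table); where dept_id has no match in departments, the department columns become NULL. Walk through each employee:
  - employee 1 (Yara): dept_id=1 -> matches Marketing
  - employee 2 (Sam): dept_id=NULL, no match -> kept with NULL
  - employee 3 (George): dept_id=2 -> matches Finance
  - employee 4 (Frank): dept_id=6 -> matches Sales
  - employee 5 (Victor): dept_id=3 -> matches Security
  - employee 6 (Pete): dept_id=NULL, no match -> kept with NULL
  - employee 7 (Aaron): dept_id=2 -> matches Finance
All 7 rows appear; 2 have NULL department.

SQL:
SELECT a.name, b.name AS department
FROM employees a
LEFT JOIN departments b ON a.dept_id = b.id

Result:
name   | department
-------+-----------
Yara   | Marketing 
Sam    | NULL      
George | Finance   
Frank  | Sales     
Victor | Security  
Pete   | NULL      
Aaron  | Finance   


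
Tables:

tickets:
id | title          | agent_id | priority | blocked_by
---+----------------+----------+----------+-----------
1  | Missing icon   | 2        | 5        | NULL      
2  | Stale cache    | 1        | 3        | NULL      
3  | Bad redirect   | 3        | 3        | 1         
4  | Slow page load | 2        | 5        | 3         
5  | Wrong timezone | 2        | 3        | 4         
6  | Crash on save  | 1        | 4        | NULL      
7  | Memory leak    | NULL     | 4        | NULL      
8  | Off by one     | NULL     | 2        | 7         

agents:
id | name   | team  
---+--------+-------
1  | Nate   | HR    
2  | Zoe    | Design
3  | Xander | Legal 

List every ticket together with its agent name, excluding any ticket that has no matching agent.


INNER JOIN keeps only tickets rows whose agent_id matches an id in agents. Walk through each ticket:
  - ticket 1 (Missing icon): agent_id=2 -> matches Zoe
  - ticket 2 (Stale cache): agent_id=1 -> matches Nate
  - ticket 3 (Bad redirect): agent_id=3 -> matches Xander
  - ticket 4 (Slow page load): agent_id=2 -> matches Zoe
  - ticket 5 (Wrong timezone): agent_id=2 -> matches Zoe
  - ticket 6 (Crash on save): agent_id=1 -> matches Nate
  - ticket 7 (Memory leak): agent_id=NULL, no match -> dropped
  - ticket 8 (Off by one): agent_id=NULL, no match -> dropped
So 2 of 8 rows are dropped.

SQL:
SELECT a.title, b.name AS agent
FROM tickets a
INNER JOIN agents b ON a.agent_id = b.id

Result:
title          | agent 
---------------+-------
Missing icon   | Zoe   
Stale cache    | Nate  
Bad redirect   | Xander
Slow page load | Zoe   
Wrong timezone | Zoe   
Crash on save  | Nate  


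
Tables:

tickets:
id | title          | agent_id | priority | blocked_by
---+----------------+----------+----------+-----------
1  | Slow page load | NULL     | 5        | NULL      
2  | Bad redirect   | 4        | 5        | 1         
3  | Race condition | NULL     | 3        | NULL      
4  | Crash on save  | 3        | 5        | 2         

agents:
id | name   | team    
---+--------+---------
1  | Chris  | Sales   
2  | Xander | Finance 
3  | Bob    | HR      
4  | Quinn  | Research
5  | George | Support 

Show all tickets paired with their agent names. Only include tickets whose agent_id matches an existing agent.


INNER JOIN keeps only tickets rows whose agent_id matches an id in agents. Walk through each ticket:
  - ticket 1 (Slow page load): agent_id=NULL, no match -> dropped
  - ticket 2 (Bad redirect): agent_id=4 -> matches Quinn
  - ticket 3 (Race condition): agent_id=NULL, no match -> dropped
  - ticket 4 (Crash on save): agent_id=3 -> matches Bob
So 2 of 4 rows are dropped.

SQL:
SELECT a.title, b.name AS agent
FROM tickets a
INNER JOIN agents b ON a.agent_id = b.id

Result:
title         | agent
--------------+------
Bad redirect  | Quinn
Crash on save | Bob  


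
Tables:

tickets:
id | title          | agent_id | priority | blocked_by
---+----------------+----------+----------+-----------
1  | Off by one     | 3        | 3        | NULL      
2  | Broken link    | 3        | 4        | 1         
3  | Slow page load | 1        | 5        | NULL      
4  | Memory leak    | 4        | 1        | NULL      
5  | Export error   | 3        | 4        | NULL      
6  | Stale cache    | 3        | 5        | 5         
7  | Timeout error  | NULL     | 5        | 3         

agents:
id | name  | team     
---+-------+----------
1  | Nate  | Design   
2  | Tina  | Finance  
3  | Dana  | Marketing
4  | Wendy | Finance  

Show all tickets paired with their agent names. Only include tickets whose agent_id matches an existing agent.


INNER JOIN keeps only tickets rows whose agent_id matches an id in agents. Walk through each ticket:
  - ticket 1 (Off by one): agent_id=3 -> matches Dana
  - ticket 2 (Broken link): agent_id=3 -> matches Dana
  - ticket 3 (Slow page load): agent_id=1 -> matches Nate
  - ticket 4 (Memory leak): agent_id=4 -> matches Wendy
  - ticket 5 (Export error): agent_id=3 -> matches Dana
  - ticket 6 (Stale cache): agent_id=3 -> matches Dana
  - ticket 7 (Timeout error): agent_id=NULL, no match -> dropped
So 1 of 7 rows is dropped.

SQL:
SELECT a.title, b.name AS agent
FROM tickets a
INNER JOIN agents b ON a.agent_id = b.id

Result:
title          | agent
---------------+------
Off by one     | Dana 
Broken link    | Dana 
Slow page load | Nate 
Memory leak    | Wendy
Export error   | Dana 
Stale cache    | Dana 


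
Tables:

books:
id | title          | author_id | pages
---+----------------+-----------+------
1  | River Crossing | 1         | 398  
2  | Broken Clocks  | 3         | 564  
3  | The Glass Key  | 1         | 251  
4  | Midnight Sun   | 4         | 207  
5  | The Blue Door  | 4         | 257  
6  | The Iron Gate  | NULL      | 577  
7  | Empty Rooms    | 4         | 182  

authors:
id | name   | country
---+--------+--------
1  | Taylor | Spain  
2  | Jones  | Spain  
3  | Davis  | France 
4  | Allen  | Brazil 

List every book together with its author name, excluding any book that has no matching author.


INNER JOIN keeps only books rows whose author_id matches an id in authors. Walk through each book:
  - book 1 (River Crossing): author_id=1 -> matches Taylor
  - book 2 (Broken Clocks): author_id=3 -> matches Davis
  - book 3 (The Glass Key): author_id=1 -> matches Taylor
  - book 4 (Midnight Sun): author_id=4 -> matches Allen
  - book 5 (The Blue Door): author_id=4 -> matches Allen
  - book 6 (The Iron Gate): author_id=NULL, no match -> dropped
  - book 7 (Empty Rooms): author_id=4 -> matches Allen
So 1 of 7 rows is dropped.

SQL:
SELECT a.title, b.name AS author
FROM books a
INNER JOIN authors b ON a.author_id = b.id

Result:
title          | author
---------------+-------
River Crossing | Taylor
Broken Clocks  | Davis 
The Glass Key  | Taylor
Midnight Sun   | Allen 
The Blue Door  | Allen 
Empty Rooms    | Allen 


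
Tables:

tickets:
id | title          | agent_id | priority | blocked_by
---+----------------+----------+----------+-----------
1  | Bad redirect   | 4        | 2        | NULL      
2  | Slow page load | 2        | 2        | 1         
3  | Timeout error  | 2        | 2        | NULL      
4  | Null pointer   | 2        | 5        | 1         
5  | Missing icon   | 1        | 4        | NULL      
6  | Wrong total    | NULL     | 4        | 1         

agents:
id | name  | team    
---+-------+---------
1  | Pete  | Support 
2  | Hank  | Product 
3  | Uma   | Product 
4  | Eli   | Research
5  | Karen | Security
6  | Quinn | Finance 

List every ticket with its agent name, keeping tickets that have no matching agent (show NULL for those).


LEFT JOIN keeps every row from tickets (the left table); where agent_id has no match in agents, the agent columns become NULL. Walk through each ticket:
  - ticket 1 (Bad redirect): agent_id=4 -> matches Eli
  - ticket 2 (Slow page load): agent_id=2 -> matches Hank
  - ticket 3 (Timeout error): agent_id=2 -> matches Hank
  - ticket 4 (Null pointer): agent_id=2 -> matches Hank
  - ticket 5 (Missing icon): agent_id=1 -> matches Pete
  - ticket 6 (Wrong total): agent_id=NULL, no match -> kept with NULL
All 6 rows appear; 1 has NULL agent.

SQL:
SELECT a.title, b.name AS agent
FROM tickets a
LEFT JOIN agents b ON a.agent_id = b.id

Result:
title          | agent
---------------+------
Bad redirect   | Eli  
Slow page load | Hank 
Timeout error  | Hank 
Null pointer   | Hank 
Missing icon   | Pete 
Wrong total    | NULL 


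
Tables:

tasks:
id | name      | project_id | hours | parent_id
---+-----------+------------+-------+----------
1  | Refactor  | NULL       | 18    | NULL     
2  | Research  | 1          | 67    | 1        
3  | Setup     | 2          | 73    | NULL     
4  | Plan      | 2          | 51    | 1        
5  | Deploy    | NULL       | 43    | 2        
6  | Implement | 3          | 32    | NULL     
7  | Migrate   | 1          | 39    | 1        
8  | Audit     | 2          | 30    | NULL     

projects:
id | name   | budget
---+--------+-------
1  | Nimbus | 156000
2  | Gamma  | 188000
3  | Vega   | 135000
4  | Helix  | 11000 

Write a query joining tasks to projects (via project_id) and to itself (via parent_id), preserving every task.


Two LEFT JOINs from the same base table tasks: one to projects via project_id, one to tasks itself via parent_id. Both are LEFT so every task is preserved.
Match against projects:
  - task 1 (Refactor): project_id=NULL, no match -> kept with NULL
  - task 2 (Research): project_id=1 -> matches Nimbus
  - task 3 (Setup): project_id=2 -> matches Gamma
  - task 4 (Plan): project_id=2 -> matches Gamma
  - task 5 (Deploy): project_id=NULL, no match -> kept with NULL
  - task 6 (Implement): project_id=3 -> matches Vega
  - task 7 (Migrate): project_id=1 -> matches Nimbus
  - task 8 (Audit): project_id=2 -> matches Gamma
Match against tasks (self):
  - task 1 (Refactor): parent_id=NULL -> NULL
  - task 2 (Research): parent_id=1 -> Refactor
  - task 3 (Setup): parent_id=NULL -> NULL
  - task 4 (Plan): parent_id=1 -> Refactor
  - task 5 (Deploy): parent_id=2 -> Research
  - task 6 (Implement): parent_id=NULL -> NULL
  - task 7 (Migrate): parent_id=1 -> Refactor
  - task 8 (Audit): parent_id=NULL -> NULL

SQL:
SELECT a.name, b.name AS project, c.name AS parent
FROM tasks a
LEFT JOIN projects b ON a.project_id = b.id
LEFT JOIN tasks c ON a.parent_id = c.id

Result:
name      | project | parent  
----------+---------+---------
Refactor  | NULL    | NULL    
Research  | Nimbus  | Refactor
Setup     | Gamma   | NULL    
Plan      | Gamma   | Refactor
Deploy    | NULL    | Research
Implement | Vega    | NULL    
Migrate   | Nimbus  | Refactor
Audit     | Gamma   | NULL    


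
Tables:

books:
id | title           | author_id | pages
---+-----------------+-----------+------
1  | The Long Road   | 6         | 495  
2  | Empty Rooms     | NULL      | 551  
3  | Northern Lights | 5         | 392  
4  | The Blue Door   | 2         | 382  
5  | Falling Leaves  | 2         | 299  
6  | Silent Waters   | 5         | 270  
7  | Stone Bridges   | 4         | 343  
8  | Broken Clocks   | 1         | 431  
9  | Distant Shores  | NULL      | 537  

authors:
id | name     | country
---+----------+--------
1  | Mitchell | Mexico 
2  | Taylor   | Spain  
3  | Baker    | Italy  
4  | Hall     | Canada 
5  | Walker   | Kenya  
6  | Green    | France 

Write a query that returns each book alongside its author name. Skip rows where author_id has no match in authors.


INNER JOIN keeps only books rows whose author_id matches an id in authors. Walk through each book:
  - book 1 (The Long Road): author_id=6 -> matches Green
  - book 2 (Empty Rooms): author_id=NULL, no match -> dropped
  - book 3 (Northern Lights): author_id=5 -> matches Walker
  - book 4 (The Blue Door): author_id=2 -> matches Taylor
  - book 5 (Falling Leaves): author_id=2 -> matches Taylor
  - book 6 (Silent Waters): author_id=5 -> matches Walker
  - book 7 (Stone Bridges): author_id=4 -> matches Hall
  - book 8 (Broken Clocks): author_id=1 -> matches Mitchell
  - book 9 (Distant Shores): author_id=NULL, no match -> dropped
So 2 of 9 rows are dropped.

SQL:
SELECT a.title, b.name AS author
FROM books a
INNER JOIN authors b ON a.author_id = b.id

Result:
title           | author  
----------------+---------
The Long Road   | Green   
Northern Lights | Walker  
The Blue Door   | Taylor  
Falling Leaves  | Taylor  
Silent Waters   | Walker  
Stone Bridges   | Hall    
Broken Clocks   | Mitchell


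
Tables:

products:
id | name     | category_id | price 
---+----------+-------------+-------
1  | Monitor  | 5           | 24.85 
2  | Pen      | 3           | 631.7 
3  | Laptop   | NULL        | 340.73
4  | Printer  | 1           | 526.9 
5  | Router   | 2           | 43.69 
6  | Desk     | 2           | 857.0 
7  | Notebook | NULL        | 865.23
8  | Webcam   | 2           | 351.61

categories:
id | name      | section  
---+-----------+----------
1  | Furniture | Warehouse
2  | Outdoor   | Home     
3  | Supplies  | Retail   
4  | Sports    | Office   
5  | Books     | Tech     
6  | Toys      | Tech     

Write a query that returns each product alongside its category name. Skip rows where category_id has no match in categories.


INNER JOIN keeps only products rows whose category_id matches an id in categories. Walk through each product:
  - product 1 (Monitor): category_id=5 -> matches Books
  - product 2 (Pen): category_id=3 -> matches Supplies
  - product 3 (Laptop): category_id=NULL, no match -> dropped
  - product 4 (Printer): category_id=1 -> matches Furniture
  - product 5 (Router): category_id=2 -> matches Outdoor
  - product 6 (Desk): category_id=2 -> matches Outdoor
  - product 7 (Notebook): category_id=NULL, no match -> dropped
  - product 8 (Webcam): category_id=2 -> matches Outdoor
So 2 of 8 rows are dropped.

SQL:
SELECT a.name, b.name AS category
FROM products a
INNER JOIN categories b ON a.category_id = b.id

Result:
name    | category 
--------+----------
Monitor | Books    
Pen     | Supplies 
Printer | Furniture
Router  | Outdoor  
Desk    | Outdoor  
Webcam  | Outdoor  


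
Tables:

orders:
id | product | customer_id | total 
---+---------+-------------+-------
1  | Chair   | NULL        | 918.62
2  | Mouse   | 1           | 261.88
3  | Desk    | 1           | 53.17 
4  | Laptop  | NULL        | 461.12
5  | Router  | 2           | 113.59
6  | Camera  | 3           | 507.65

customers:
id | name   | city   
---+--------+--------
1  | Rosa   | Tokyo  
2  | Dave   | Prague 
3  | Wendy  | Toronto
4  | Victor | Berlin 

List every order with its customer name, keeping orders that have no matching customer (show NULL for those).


LEFT JOIN keeps every row from orders (the left table); where customer_id has no match in customers, the customer columns become NULL. Walk through each order:
  - order 1 (Chair): customer_id=NULL, no match -> kept with NULL
  - order 2 (Mouse): customer_id=1 -> matches Rosa
  - order 3 (Desk): customer_id=1 -> matches Rosa
  - order 4 (Laptop): customer_id=NULL, no match -> kept with NULL
  - order 5 (Router): customer_id=2 -> matches Dave
  - order 6 (Camera): customer_id=3 -> matches Wendy
All 6 rows appear; 2 have NULL customer.

SQL:
SELECT a.product, b.name AS customer
FROM orders a
LEFT JOIN customers b ON a.customer_id = b.id

Result:
product | customer
--------+---------
Chair   | NULL    
Mouse   | Rosa    
Desk    | Rosa    
Laptop  | NULL    
Router  | Dave    
Camera  | Wendy   


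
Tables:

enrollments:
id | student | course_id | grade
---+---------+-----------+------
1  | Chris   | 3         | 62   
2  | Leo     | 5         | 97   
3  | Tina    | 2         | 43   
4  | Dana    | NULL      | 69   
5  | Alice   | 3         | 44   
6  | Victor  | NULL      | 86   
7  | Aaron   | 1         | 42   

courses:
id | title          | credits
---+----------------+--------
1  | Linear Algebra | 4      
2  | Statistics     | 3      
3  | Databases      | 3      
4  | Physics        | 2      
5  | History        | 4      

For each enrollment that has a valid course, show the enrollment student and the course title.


INNER JOIN keeps only enrollments rows whose course_id matches an id in courses. Walk through each enrollment:
  - enrollment 1 (Chris): course_id=3 -> matches Databases
  - enrollment 2 (Leo): course_id=5 -> matches History
  - enrollment 3 (Tina): course_id=2 -> matches Statistics
  - enrollment 4 (Dana): course_id=NULL, no match -> dropped
  - enrollment 5 (Alice): course_id=3 -> matches Databases
  - enrollment 6 (Victor): course_id=NULL, no match -> dropped
  - enrollment 7 (Aaron): course_id=1 -> matches Linear Algebra
So 2 of 7 rows are dropped.

SQL:
SELECT a.student, b.title AS course
FROM enrollments a
INNER JOIN courses b ON a.course_id = b.id

Result:
student | course        
--------+---------------
Chris   | Databases     
Leo     | History       
Tina    | Statistics    
Alice   | Databases     
Aaron   | Linear Algebra


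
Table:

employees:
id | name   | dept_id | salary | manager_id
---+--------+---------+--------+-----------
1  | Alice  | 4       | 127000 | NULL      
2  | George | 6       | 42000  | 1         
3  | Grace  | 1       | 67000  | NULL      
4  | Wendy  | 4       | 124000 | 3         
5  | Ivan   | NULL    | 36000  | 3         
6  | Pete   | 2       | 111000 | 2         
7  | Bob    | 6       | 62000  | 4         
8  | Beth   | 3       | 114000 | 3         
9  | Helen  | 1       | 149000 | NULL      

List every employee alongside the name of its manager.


This is a self-join: employees is joined to a second copy of itself, matching each row's manager_id to another row's id. Use LEFT JOIN so rows with manager_id=NULL are kept.
  - employee 1 (Alice): manager_id=NULL -> NULL
  - employee 2 (George): manager_id=1 -> Alice
  - employee 3 (Grace): manager_id=NULL -> NULL
  - employee 4 (Wendy): manager_id=3 -> Grace
  - employee 5 (Ivan): manager_id=3 -> Grace
  - employee 6 (Pete): manager_id=2 -> George
  - employee 7 (Bob): manager_id=4 -> Wendy
  - employee 8 (Beth): manager_id=3 -> Grace
  - employee 9 (Helen): manager_id=NULL -> NULL

SQL:
SELECT a.name AS item, b.name AS manager
FROM employees a
LEFT JOIN employees b ON a.manager_id = b.id

Result:
item   | manager
-------+--------
Alice  | NULL   
George | Alice  
Grace  | NULL   
Wendy  | Grace  
Ivan   | Grace  
Pete   | George 
Bob    | Wendy  
Beth   | Grace  
Helen  | NULL   


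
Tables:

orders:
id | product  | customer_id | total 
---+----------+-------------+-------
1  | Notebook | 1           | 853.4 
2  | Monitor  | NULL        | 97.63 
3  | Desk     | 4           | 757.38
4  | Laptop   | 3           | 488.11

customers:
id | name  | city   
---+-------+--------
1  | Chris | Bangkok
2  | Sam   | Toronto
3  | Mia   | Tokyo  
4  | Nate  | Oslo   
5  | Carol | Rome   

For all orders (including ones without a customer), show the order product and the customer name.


LEFT JOIN keeps every row from orders (the left table); where customer_id has no match in customers, the customer columns become NULL. Walk through each order:
  - order 1 (Notebook): customer_id=1 -> matches Chris
  - order 2 (Monitor): customer_id=NULL, no match -> kept with NULL
  - order 3 (Desk): customer_id=4 -> matches Nate
  - order 4 (Laptop): customer_id=3 -> matches Mia
All 4 rows appear; 1 has NULL customer.

SQL:
SELECT a.product, b.name AS customer
FROM orders a
LEFT JOIN customers b ON a.customer_id = b.id

Result:
product  | customer
---------+---------
Notebook | Chris   
Monitor  | NULL    
Desk     | Nate    
Laptop   | Mia     


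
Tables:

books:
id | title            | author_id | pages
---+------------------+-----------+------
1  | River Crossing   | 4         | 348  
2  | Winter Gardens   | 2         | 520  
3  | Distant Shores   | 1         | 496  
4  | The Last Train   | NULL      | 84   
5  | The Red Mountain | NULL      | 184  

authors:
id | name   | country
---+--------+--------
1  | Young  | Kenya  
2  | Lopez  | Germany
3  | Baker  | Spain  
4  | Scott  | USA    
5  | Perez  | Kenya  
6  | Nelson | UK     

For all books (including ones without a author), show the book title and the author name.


LEFT JOIN keeps every row from books (the left table); where author_id has no match in authors, the author columns become NULL. Walk through each book:
  - book 1 (River Crossing): author_id=4 -> matches Scott
  - book 2 (Winter Gardens): author_id=2 -> matches Lopez
  - book 3 (Distant Shores): author_id=1 -> matches Young
  - book 4 (The Last Train): author_id=NULL, no match -> kept with NULL
  - book 5 (The Red Mountain): author_id=NULL, no match -> kept with NULL
All 5 rows appear; 2 have NULL author.

SQL:
SELECT a.title, b.name AS author
FROM books a
LEFT JOIN authors b ON a.author_id = b.id

Result:
title            | author
-----------------+-------
River Crossing   | Scott 
Winter Gardens   | Lopez 
Distant Shores   | Young 
The Last Train   | NULL  
The Red Mountain | NULL  


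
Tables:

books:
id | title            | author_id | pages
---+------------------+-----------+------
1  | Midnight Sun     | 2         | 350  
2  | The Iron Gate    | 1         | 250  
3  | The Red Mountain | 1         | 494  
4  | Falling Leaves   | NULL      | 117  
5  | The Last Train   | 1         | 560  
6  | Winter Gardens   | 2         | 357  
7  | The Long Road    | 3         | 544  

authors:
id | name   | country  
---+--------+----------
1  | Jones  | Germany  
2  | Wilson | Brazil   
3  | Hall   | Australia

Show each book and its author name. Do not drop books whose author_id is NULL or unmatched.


LEFT JOIN keeps every row from books (the left table); where author_id has no match in authors, the author columns become NULL. Walk through each book:
  - book 1 (Midnight Sun): author_id=2 -> matches Wilson
  - book 2 (The Iron Gate): author_id=1 -> matches Jones
  - book 3 (The Red Mountain): author_id=1 -> matches Jones
  - book 4 (Falling Leaves): author_id=NULL, no match -> kept with NULL
  - book 5 (The Last Train): author_id=1 -> matches Jones
  - book 6 (Winter Gardens): author_id=2 -> matches Wilson
  - book 7 (The Long Road): author_id=3 -> matches Hall
All 7 rows appear; 1 has NULL author.

SQL:
SELECT a.title, b.name AS author
FROM books a
LEFT JOIN authors b ON a.author_id = b.id

Result:
title            | author
-----------------+-------
Midnight Sun     | Wilson
The Iron Gate    | Jones 
The Red Mountain | Jones 
Falling Leaves   | NULL  
The Last Train   | Jones 
Winter Gardens   | Wilson
The Long Road    | Hall  


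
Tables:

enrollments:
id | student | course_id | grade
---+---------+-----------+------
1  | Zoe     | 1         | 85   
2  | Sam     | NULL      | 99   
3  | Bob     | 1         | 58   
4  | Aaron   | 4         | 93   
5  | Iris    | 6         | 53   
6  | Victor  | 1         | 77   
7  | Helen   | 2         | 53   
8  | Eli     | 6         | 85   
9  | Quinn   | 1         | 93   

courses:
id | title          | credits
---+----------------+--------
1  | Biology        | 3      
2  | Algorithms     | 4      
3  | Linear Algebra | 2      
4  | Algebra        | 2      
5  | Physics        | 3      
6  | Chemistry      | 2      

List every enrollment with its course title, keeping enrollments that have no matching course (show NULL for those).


LEFT JOIN keeps every row from enrollments (the left table); where course_id has no match in courses, the course columns become NULL. Walk through each enrollment:
  - enrollment 1 (Zoe): course_id=1 -> matches Biology
  - enrollment 2 (Sam): course_id=NULL, no match -> kept with NULL
  - enrollment 3 (Bob): course_id=1 -> matches Biology
  - enrollment 4 (Aaron): course_id=4 -> matches Algebra
  - enrollment 5 (Iris): course_id=6 -> matches Chemistry
  - enrollment 6 (Victor): course_id=1 -> matches Biology
  - enrollment 7 (Helen): course_id=2 -> matches Algorithms
  - enrollment 8 (Eli): course_id=6 -> matches Chemistry
  - enrollment 9 (Quinn): course_id=1 -> matches Biology
All 9 rows appear; 1 has NULL course.

SQL:
SELECT a.student, b.title AS course
FROM enrollments a
LEFT JOIN courses b ON a.course_id = b.id

Result:
student | course    
--------+-----------
Zoe     | Biology   
Sam     | NULL      
Bob     | Biology   
Aaron   | Algebra   
Iris    | Chemistry 
Victor  | Biology   
Helen   | Algorithms
Eli     | Chemistry 
Quinn   | Biology   


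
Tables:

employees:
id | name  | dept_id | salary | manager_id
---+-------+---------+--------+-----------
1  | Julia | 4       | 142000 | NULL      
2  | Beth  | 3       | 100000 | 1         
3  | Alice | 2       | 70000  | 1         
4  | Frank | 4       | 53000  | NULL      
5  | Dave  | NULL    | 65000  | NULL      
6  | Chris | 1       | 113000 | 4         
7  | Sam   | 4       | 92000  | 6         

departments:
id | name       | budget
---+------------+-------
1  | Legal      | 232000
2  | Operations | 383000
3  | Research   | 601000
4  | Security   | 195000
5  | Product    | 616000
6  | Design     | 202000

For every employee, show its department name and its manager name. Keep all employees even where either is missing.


Two LEFT JOINs from the same base table employees: one to departments via dept_id, one to employees itself via manager_id. Both are LEFT so every employee is preserved.
Match against departments:
  - employee 1 (Julia): dept_id=4 -> matches Security
  - employee 2 (Beth): dept_id=3 -> matches Research
  - employee 3 (Alice): dept_id=2 -> matches Operations
  - employee 4 (Frank): dept_id=4 -> matches Security
  - employee 5 (Dave): dept_id=NULL, no match -> kept with NULL
  - employee 6 (Chris): dept_id=1 -> matches Legal
  - employee 7 (Sam): dept_id=4 -> matches Security
Match against employees (self):
  - employee 1 (Julia): manager_id=NULL -> NULL
  - employee 2 (Beth): manager_id=1 -> Julia
  - employee 3 (Alice): manager_id=1 -> Julia
  - employee 4 (Frank): manager_id=NULL -> NULL
  - employee 5 (Dave): manager_id=NULL -> NULL
  - employee 6 (Chris): manager_id=4 -> Frank
  - employee 7 (Sam): manager_id=6 -> Chris

SQL:
SELECT a.name, b.name AS department, c.name AS manager
FROM employees a
LEFT JOIN departments b ON a.dept_id = b.id
LEFT JOIN employees c ON a.manager_id = c.id

Result:
name  | department | manager
------+------------+--------
Julia | Security   | NULL   
Beth  | Research   | Julia  
Alice | Operations | Julia  
Frank | Security   | NULL   
Dave  | NULL       | NULL   
Chris | Legal      | Frank  
Sam   | Security   | Chris  


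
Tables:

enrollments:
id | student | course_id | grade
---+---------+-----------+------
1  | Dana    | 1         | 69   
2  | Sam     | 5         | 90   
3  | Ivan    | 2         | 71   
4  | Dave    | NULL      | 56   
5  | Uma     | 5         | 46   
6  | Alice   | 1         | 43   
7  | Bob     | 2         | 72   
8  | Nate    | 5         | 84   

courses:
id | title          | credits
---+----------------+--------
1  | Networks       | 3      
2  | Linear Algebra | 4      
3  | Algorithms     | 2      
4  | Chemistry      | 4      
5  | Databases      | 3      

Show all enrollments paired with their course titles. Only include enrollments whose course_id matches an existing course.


INNER JOIN keeps only enrollments rows whose course_id matches an id in courses. Walk through each enrollment:
  - enrollment 1 (Dana): course_id=1 -> matches Networks
  - enrollment 2 (Sam): course_id=5 -> matches Databases
  - enrollment 3 (Ivan): course_id=2 -> matches Linear Algebra
  - enrollment 4 (Dave): course_id=NULL, no match -> dropped
  - enrollment 5 (Uma): course_id=5 -> matches Databases
  - enrollment 6 (Alice): course_id=1 -> matches Networks
  - enrollment 7 (Bob): course_id=2 -> matches Linear Algebra
  - enrollment 8 (Nate): course_id=5 -> matches Databases
So 1 of 8 rows is dropped.

SQL:
SELECT a.student, b.title AS course
FROM enrollments a
INNER JOIN courses b ON a.course_id = b.id

Result:
student | course        
--------+---------------
Dana    | Networks      
Sam     | Databases     
Ivan    | Linear Algebra
Uma     | Databases     
Alice   | Networks      
Bob     | Linear Algebra
Nate    | Databases     


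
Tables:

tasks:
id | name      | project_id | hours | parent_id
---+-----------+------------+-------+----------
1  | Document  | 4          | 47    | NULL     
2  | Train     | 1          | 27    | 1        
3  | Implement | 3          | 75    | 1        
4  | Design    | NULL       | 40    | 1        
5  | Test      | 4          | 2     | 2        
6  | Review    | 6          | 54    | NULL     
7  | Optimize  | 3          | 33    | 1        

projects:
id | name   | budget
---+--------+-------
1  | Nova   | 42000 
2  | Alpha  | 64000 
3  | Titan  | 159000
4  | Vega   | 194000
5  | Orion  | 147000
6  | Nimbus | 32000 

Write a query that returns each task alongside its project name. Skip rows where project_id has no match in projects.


INNER JOIN keeps only tasks rows whose project_id matches an id in projects. Walk through each task:
  - task 1 (Document): project_id=4 -> matches Vega
  - task 2 (Train): project_id=1 -> matches Nova
  - task 3 (Implement): project_id=3 -> matches Titan
  - task 4 (Design): project_id=NULL, no match -> dropped
  - task 5 (Test): project_id=4 -> matches Vega
  - task 6 (Review): project_id=6 -> matches Nimbus
  - task 7 (Optimize): project_id=3 -> matches Titan
So 1 of 7 rows is dropped.

SQL:
SELECT a.name, b.name AS project
FROM tasks a
INNER JOIN projects b ON a.project_id = b.id

Result:
name      | project
----------+--------
Document  | Vega   
Train     | Nova   
Implement | Titan  
Test      | Vega   
Review    | Nimbus 
Optimize  | Titan  


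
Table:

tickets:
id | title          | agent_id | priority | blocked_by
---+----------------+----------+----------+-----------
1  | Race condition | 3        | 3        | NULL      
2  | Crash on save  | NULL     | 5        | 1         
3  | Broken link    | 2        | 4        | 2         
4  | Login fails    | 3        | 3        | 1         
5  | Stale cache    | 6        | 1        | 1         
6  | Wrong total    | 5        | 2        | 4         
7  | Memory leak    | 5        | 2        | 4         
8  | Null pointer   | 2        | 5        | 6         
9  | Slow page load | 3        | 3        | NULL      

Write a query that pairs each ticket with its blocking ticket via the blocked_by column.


This is a self-join: tickets is joined to a second copy of itself, matching each row's blocked_by to another row's id. Use LEFT JOIN so rows with blocked_by=NULL are kept.
  - ticket 1 (Race condition): blocked_by=NULL -> NULL
  - ticket 2 (Crash on save): blocked_by=1 -> Race condition
  - ticket 3 (Broken link): blocked_by=2 -> Crash on save
  - ticket 4 (Login fails): blocked_by=1 -> Race condition
  - ticket 5 (Stale cache): blocked_by=1 -> Race condition
  - ticket 6 (Wrong total): blocked_by=4 -> Login fails
  - ticket 7 (Memory leak): blocked_by=4 -> Login fails
  - ticket 8 (Null pointer): blocked_by=6 -> Wrong total
  - ticket 9 (Slow page load): blocked_by=NULL -> NULL

SQL:
SELECT a.title AS item, b.title AS blocked_by
FROM tickets a
LEFT JOIN tickets b ON a.blocked_by = b.id

Result:
item           | blocked_by    
---------------+---------------
Race condition | NULL          
Crash on save  | Race condition
Broken link    | Crash on save 
Login fails    | Race condition
Stale cache    | Race condition
Wrong total    | Login fails   
Memory leak    | Login fails   
Null pointer   | Wrong total   
Slow page load | NULL          


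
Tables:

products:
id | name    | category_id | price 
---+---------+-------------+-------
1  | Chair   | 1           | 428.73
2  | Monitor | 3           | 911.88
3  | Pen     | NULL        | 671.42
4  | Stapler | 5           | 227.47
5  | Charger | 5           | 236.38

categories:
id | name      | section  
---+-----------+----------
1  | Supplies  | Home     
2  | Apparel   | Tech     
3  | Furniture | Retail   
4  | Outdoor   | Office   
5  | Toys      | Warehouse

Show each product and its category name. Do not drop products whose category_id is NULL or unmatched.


LEFT JOIN keeps every row from products (the left table); where category_id has no match in categories, the category columns become NULL. Walk through each product:
  - product 1 (Chair): category_id=1 -> matches Supplies
  - product 2 (Monitor): category_id=3 -> matches Furniture
  - product 3 (Pen): category_id=NULL, no match -> kept with NULL
  - product 4 (Stapler): category_id=5 -> matches Toys
  - product 5 (Charger): category_id=5 -> matches Toys
All 5 rows appear; 1 has NULL category.

SQL:
SELECT a.name, b.name AS category
FROM products a
LEFT JOIN categories b ON a.category_id = b.id

Result:
name    | category 
--------+----------
Chair   | Supplies 
Monitor | Furniture
Pen     | NULL     
Stapler | Toys     
Charger | Toys     


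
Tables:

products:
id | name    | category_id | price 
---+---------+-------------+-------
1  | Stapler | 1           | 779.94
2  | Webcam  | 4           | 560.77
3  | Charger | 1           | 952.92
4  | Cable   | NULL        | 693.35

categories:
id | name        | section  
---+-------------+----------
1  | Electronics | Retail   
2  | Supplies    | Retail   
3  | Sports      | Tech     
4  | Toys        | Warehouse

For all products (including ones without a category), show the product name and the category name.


LEFT JOIN keeps every row from products (the left table); where category_id has no match in categories, the category columns become NULL. Walk through each product:
  - product 1 (Stapler): category_id=1 -> matches Electronics
  - product 2 (Webcam): category_id=4 -> matches Toys
  - product 3 (Charger): category_id=1 -> matches Electronics
  - product 4 (Cable): category_id=NULL, no match -> kept with NULL
All 4 rows appear; 1 has NULL category.

SQL:
SELECT a.name, b.name AS category
FROM products a
LEFT JOIN categories b ON a.category_id = b.id

Result:
name    | category   
--------+------------
Stapler | Electronics
Webcam  | Toys       
Charger | Electronics
Cable   | NULL       


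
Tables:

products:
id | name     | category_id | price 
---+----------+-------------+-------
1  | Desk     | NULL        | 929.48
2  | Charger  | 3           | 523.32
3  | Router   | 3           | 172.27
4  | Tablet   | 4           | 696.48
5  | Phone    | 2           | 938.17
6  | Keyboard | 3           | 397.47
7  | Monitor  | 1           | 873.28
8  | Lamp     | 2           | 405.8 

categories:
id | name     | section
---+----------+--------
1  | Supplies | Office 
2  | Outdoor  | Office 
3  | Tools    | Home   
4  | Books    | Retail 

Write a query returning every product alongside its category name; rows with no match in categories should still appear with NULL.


LEFT JOIN keeps every row from products (the left table); where category_id has no match in categories, the category columns become NULL. Walk through each product:
  - product 1 (Desk): category_id=NULL, no match -> kept with NULL
  - product 2 (Charger): category_id=3 -> matches Tools
  - product 3 (Router): category_id=3 -> matches Tools
  - product 4 (Tablet): category_id=4 -> matches Books
  - product 5 (Phone): category_id=2 -> matches Outdoor
  - product 6 (Keyboard): category_id=3 -> matches Tools
  - product 7 (Monitor): category_id=1 -> matches Supplies
  - product 8 (Lamp): category_id=2 -> matches Outdoor
All 8 rows appear; 1 has NULL category.

SQL:
SELECT a.name, b.name AS category
FROM products a
LEFT JOIN categories b ON a.category_id = b.id

Result:
name     | category
---------+---------
Desk     | NULL    
Charger  | Tools   
Router   | Tools   
Tablet   | Books   
Phone    | Outdoor 
Keyboard | Tools   
Monitor  | Supplies
Lamp     | Outdoor 


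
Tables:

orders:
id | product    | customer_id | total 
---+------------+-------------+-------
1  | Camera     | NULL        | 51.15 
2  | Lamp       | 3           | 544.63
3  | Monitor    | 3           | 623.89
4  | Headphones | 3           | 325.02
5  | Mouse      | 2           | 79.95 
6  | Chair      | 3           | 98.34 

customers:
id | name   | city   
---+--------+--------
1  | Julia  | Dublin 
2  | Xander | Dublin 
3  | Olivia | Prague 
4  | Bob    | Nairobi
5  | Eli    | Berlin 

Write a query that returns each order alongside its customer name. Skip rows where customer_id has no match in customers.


INNER JOIN keeps only orders rows whose customer_id matches an id in customers. Walk through each order:
  - order 1 (Camera): customer_id=NULL, no match -> dropped
  - order 2 (Lamp): customer_id=3 -> matches Olivia
  - order 3 (Monitor): customer_id=3 -> matches Olivia
  - order 4 (Headphones): customer_id=3 -> matches Olivia
  - order 5 (Mouse): customer_id=2 -> matches Xander
  - order 6 (Chair): customer_id=3 -> matches Olivia
So 1 of 6 rows is dropped.

SQL:
SELECT a.product, b.name AS customer
FROM orders a
INNER JOIN customers b ON a.customer_id = b.id

Result:
product    | customer
-----------+---------
Lamp       | Olivia  
Monitor    | Olivia  
Headphones | Olivia  
Mouse      | Xander  
Chair      | Olivia  
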